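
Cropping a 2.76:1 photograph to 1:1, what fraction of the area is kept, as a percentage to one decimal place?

Going from 2.76:1 to 1:1 means cutting width while keeping height.
(1.000)/(2.760) ≈ 0.362 of the area survives.

36.2%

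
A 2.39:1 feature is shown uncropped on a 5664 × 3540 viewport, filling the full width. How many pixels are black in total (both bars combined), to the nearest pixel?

6627591 pixels

That makes the image 2369.8745 px tall (5664 / 2.390).
Black = 3540 − 2369.8745 = 1170.1255 px.
Across the 5664-px span: 1170.1255 × 5664 ≈ 6627591 px.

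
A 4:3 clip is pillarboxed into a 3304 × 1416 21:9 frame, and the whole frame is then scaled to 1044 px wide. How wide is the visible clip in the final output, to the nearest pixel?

597 px

Fitted into 3304×1416, the clip spans the height; its width is 1416 × 4/3 ≈ 1888.00 px.
The frame scales by 1044/3304 = 0.3160; 1888.00 × 0.3160 ≈ 596.57 px.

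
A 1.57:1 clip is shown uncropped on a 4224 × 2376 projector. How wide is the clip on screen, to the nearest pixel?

3730 px

1.57:1 (1.570) < 16:9 (1.778), so the clip fills the height.
The clip is 2376 × 1.570 ≈ 3730.32 px wide.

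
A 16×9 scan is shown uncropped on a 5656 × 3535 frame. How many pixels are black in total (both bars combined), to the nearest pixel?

16×9 (1.778) > 16×10 (1.600), so the scan fills the width.
The scan is 5656 × 9/16 ≈ 3181.5000 px tall.
3535 − 3181.5000 = 353.5000 px of bars.
Across the 5656-px span: 353.5000 × 5656 ≈ 1999396 px.

1999396 pixels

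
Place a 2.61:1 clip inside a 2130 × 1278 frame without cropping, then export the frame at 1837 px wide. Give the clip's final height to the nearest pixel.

Fitted into 2130×1278, the clip spans the width; its height is 2130 / 2.610 ≈ 816.09 px.
Scaling 2130 → 1837 is ×0.8624, so the height becomes 816.09 × 0.8624 ≈ 703.83 px.

704 px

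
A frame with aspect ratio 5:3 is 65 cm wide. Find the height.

39 cm

Height = 65 / 5 × 3 = 39.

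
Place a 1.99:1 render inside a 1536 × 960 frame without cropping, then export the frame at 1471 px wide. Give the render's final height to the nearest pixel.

Fitted into 1536×960, the render spans the width; its height is 1536 / 1.990 ≈ 771.86 px.
Resizing to 1471 px wide multiplies everything by 0.9577: 771.86 → 739.20 px.

739 px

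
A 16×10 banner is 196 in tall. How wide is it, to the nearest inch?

314 in

196 / 10 × 16 = 313.60.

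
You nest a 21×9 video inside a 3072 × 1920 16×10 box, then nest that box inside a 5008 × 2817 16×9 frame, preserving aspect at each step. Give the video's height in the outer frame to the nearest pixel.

Inside the 3072×1920 canvas the video is width-limited at 3072.00 × 1316.57.
Second fit — the 16×10 canvas into 5008×2817 spans the height: 4507.20 × 2817.00 (×1.4672 from 3072×1920).
Applying the same ×1.4672: 1316.57 → 1931.66.

1932 px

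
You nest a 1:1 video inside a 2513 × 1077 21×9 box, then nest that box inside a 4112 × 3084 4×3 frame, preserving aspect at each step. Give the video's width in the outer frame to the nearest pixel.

1:1 in 2513×1077: fills the height, so the video is 1077.00 × 1077.00.
The 21×9 canvas is width-limited in 4112×3084, giving 4112.00 × 1762.29; scale factor 1.6363.
Applying the same ×1.6363: 1077.00 → 1762.29.

1762 px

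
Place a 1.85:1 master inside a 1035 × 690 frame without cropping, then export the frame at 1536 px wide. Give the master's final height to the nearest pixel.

Fitted into 1035×690, the master spans the width; its height is 1035 / 1.850 ≈ 559.46 px.
The frame scales by 1536/1035 = 1.4841; 559.46 × 1.4841 ≈ 830.27 px.

830 px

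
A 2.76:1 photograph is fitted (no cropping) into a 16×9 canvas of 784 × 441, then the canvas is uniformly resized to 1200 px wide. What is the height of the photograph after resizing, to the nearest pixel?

Fitted into 784×441, the photograph spans the width; its height is 784 / 2.760 ≈ 284.06 px.
Scaling 784 → 1200 is ×1.5306, so the height becomes 284.06 × 1.5306 ≈ 434.78 px.

435 px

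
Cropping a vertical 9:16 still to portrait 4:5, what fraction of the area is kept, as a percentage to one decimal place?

70.3%

The width stays; only height is cut (since portrait 4:5 is wider than vertical 9:16).
Area ratio = (0.562)/(0.800) = 70.31% retained.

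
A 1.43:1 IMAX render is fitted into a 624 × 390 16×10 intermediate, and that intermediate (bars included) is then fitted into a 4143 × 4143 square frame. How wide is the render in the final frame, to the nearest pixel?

3703 px

1.43:1 IMAX in 624×390: fills the height, so the render is 557.70 × 390.00.
The 16×10 canvas is width-limited in 4143×4143, giving 4143.00 × 2589.38; scale factor 6.6394.
Applying the same ×6.6394: 557.70 → 3702.81.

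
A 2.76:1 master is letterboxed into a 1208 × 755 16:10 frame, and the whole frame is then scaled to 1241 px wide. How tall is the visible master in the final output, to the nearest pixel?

In the 1208×755 frame the master fills the width: height = 1208 / 2.760 ≈ 437.68 px.
The frame scales by 1241/1208 = 1.0273; 437.68 × 1.0273 ≈ 449.64 px.

450 px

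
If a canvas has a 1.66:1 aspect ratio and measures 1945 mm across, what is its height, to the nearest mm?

At 1.66:1, 1945 / 1.660 ≈ 1171.69.

1172 mm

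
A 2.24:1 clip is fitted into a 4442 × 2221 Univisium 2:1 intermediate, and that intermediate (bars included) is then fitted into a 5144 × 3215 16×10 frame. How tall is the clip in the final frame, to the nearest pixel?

2296 px

Inside the 4442×2221 canvas the clip is width-limited at 4442.00 × 1983.04.
Second fit — the Univisium 2:1 canvas into 5144×3215 spans the width: 5144.00 × 2572.00 (×1.1580 from 4442×2221).
Applying the same ×1.1580: 1983.04 → 2296.43.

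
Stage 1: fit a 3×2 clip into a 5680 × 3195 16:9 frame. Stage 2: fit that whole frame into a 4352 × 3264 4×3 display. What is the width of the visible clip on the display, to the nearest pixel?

Inside the 5680×3195 canvas the clip is height-limited at 4792.50 × 3195.00.
The 16:9 canvas is width-limited in 4352×3264, giving 4352.00 × 2448.00; scale factor 0.7662.
The clip scales with it: width 4792.50 × 0.7662 ≈ 3672.00.

3672 px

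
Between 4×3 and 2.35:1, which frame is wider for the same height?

4×3 = 1.333 and 2.35; 2.35 > 1.333.

2.35:1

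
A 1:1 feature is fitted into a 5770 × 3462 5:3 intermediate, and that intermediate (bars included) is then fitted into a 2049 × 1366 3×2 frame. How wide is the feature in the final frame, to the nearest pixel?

1:1 in 5770×3462: fills the height, so the feature is 3462.00 × 3462.00.
5:3 in 2049×1366: fills the width, so the intermediate becomes 2049.00 × 1229.40 — a scale of ×0.3551.
So the feature's width is 3462.00 × 0.3551 ≈ 1229.40.

1229 px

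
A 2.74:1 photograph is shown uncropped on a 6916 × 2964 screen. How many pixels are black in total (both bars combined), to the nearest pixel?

3042434 pixels

2.74:1 (2.740) > 21:9 (2.333), so the photograph fills the width.
Content height = 6916 / 2.740 ≈ 2524.0876 px.
2964 − 2524.0876 = 439.9124 px of bars.
Across the 6916-px span: 439.9124 × 6916 ≈ 3042434 px.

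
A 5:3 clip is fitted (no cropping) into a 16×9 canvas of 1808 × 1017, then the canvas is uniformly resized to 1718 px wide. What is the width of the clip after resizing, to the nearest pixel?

In the 1808×1017 frame the clip fills the height: width = 1017 × 5/3 ≈ 1695.00 px.
Resizing to 1718 px wide multiplies everything by 0.9502: 1695.00 → 1610.62 px.

1611 px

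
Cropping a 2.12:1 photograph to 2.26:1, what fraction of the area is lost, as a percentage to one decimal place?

6.2%

Going from 2.12:1 to 2.26:1 means cutting height while keeping width.
Fraction kept = (2.120)/(2.260) ≈ 93.81%, so 6.19% is lost.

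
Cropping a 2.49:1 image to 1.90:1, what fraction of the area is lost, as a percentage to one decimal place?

Going from 2.49:1 to 1.90:1 means cutting width while keeping height.
(1.900)/(2.490) ≈ 0.763 of the area survives, leaving 23.69% discarded.

23.7%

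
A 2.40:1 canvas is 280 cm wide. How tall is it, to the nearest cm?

280 / 2.400 = 116.67.

117 cm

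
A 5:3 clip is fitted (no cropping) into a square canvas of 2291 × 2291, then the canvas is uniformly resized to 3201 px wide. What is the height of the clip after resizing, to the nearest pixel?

1921 px

In the 2291×2291 frame the clip fills the width: height = 2291 × 3/5 ≈ 1374.60 px.
Scaling 2291 → 3201 is ×1.3972, so the height becomes 1374.60 × 1.3972 ≈ 1920.60 px.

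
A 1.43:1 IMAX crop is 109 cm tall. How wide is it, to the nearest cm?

At 1.43:1 IMAX, 109 × 1.430 ≈ 155.87.

156 cm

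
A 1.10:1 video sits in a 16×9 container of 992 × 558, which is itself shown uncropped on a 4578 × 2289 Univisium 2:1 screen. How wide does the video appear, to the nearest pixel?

2518 px

1.10:1 in 992×558: fills the height, so the video is 613.80 × 558.00.
The 16×9 canvas is height-limited in 4578×2289, giving 4069.33 × 2289.00; scale factor 4.1022.
Applying the same ×4.1022: 613.80 → 2517.90.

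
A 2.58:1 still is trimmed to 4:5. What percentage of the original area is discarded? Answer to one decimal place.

69.0%

Going from 2.58:1 to 4:5 means cutting width while keeping height.
Area ratio = (0.800)/(2.580) = 31.01%; the remaining 68.99% is cropped out.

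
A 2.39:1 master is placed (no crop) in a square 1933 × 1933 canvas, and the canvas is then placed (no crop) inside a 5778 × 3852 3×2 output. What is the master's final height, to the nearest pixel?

1612 px

2.39:1 in 1933×1933: fills the width, so the master is 1933.00 × 808.79.
The square canvas is height-limited in 5778×3852, giving 3852.00 × 3852.00; scale factor 1.9928.
The master scales with it: height 808.79 × 1.9928 ≈ 1611.72.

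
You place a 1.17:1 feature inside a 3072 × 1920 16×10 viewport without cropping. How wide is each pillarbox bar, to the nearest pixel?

1.17:1 (1.170) < 16×10 (1.600), so the feature fills the height.
The feature is 1920 × 1.170 ≈ 2246.40 px wide.
Black = 3072 − 2246.40 = 825.60 px, or 412.80 per bar.

413 px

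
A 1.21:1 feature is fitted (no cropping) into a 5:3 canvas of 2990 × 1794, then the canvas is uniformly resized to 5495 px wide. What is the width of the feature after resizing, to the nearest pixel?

3989 px

Fitted into 2990×1794, the feature spans the height; its width is 1794 × 1.210 ≈ 2170.74 px.
Resizing to 5495 px wide multiplies everything by 1.8378: 2170.74 → 3989.37 px.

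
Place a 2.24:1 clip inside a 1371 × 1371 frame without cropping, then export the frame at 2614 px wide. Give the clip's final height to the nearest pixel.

1167 px

Fitted into 1371×1371, the clip spans the width; its height is 1371 / 2.240 ≈ 612.05 px.
Scaling 1371 → 2614 is ×1.9066, so the height becomes 612.05 × 1.9066 ≈ 1166.96 px.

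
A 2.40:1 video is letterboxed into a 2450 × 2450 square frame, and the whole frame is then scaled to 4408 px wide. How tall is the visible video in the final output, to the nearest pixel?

At 2450×2450 the video is width-limited, so height = 2450 / 2.400 ≈ 1020.83 px.
The frame scales by 4408/2450 = 1.7992; 1020.83 × 1.7992 ≈ 1836.67 px.

1837 px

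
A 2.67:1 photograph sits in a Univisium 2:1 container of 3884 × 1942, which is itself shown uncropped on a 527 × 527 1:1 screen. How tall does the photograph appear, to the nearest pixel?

197 px

Inside the 3884×1942 canvas the photograph is width-limited at 3884.00 × 1454.68.
The Univisium 2:1 canvas is width-limited in 527×527, giving 527.00 × 263.50; scale factor 0.1357.
So the photograph's height is 1454.68 × 0.1357 ≈ 197.38.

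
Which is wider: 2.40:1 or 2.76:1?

2.76:1

2.4 and 2.76; 2.76 > 2.4.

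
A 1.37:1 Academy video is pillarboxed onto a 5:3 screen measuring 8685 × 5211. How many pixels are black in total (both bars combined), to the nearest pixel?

1.37:1 Academy is narrower than 5:3, so it spans the full height.
The video is 5211 × 1.370 ≈ 7139.0700 px wide.
Black = 8685 − 7139.0700 = 1545.9300 px.
That's 1545.9300 × 5211 ≈ 8055841 black pixels.

8055841 pixels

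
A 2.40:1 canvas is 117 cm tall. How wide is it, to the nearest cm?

281 cm

117 × 2.400 = 280.80.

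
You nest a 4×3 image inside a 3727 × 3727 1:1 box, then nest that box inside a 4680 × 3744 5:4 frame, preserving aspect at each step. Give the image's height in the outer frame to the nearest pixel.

2808 px

First fit — 4×3 into 3727×3727 spans the width: 3727.00 × 2795.25.
Second fit — the 1:1 canvas into 4680×3744 spans the height: 3744.00 × 3744.00 (×1.0046 from 3727×3727).
So the image's height is 2795.25 × 1.0046 ≈ 2808.00.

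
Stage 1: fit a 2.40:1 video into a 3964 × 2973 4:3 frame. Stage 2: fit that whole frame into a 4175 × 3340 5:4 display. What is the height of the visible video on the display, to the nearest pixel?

1740 px

2.40:1 in 3964×2973: fills the width, so the video is 3964.00 × 1651.67.
Second fit — the 4:3 canvas into 4175×3340 spans the width: 4175.00 × 3131.25 (×1.0532 from 3964×2973).
The video scales with it: height 1651.67 × 1.0532 ≈ 1739.58.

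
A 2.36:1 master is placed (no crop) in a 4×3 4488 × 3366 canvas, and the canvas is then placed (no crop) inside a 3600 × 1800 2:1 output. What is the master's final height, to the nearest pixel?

First fit — 2.36:1 into 4488×3366 spans the width: 4488.00 × 1901.69.
4×3 in 3600×1800: fills the height, so the intermediate becomes 2400.00 × 1800.00 — a scale of ×0.5348.
Applying the same ×0.5348: 1901.69 → 1016.95.

1017 px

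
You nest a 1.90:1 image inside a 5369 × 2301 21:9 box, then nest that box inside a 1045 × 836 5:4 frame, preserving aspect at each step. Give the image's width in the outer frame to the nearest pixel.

851 px

1.90:1 in 5369×2301: fills the height, so the image is 4371.90 × 2301.00.
Second fit — the 21:9 canvas into 1045×836 spans the width: 1045.00 × 447.86 (×0.1946 from 5369×2301).
The image scales with it: width 4371.90 × 0.1946 ≈ 850.93.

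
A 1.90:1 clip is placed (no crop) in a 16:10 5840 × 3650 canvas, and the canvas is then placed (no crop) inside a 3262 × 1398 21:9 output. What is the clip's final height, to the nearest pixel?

1177 px

Inside the 5840×3650 canvas the clip is width-limited at 5840.00 × 3073.68.
Second fit — the 16:10 canvas into 3262×1398 spans the height: 2236.80 × 1398.00 (×0.3830 from 5840×3650).
So the clip's height is 3073.68 × 0.3830 ≈ 1177.26.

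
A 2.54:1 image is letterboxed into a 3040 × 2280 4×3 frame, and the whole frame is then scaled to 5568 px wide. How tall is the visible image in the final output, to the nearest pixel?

2192 px

At 3040×2280 the image is width-limited, so height = 3040 / 2.540 ≈ 1196.85 px.
The frame scales by 5568/3040 = 1.8316; 1196.85 × 1.8316 ≈ 2192.13 px.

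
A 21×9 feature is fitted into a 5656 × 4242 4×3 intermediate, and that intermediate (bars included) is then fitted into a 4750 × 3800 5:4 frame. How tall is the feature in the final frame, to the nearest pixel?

Inside the 5656×4242 canvas the feature is width-limited at 5656.00 × 2424.00.
4×3 in 4750×3800: fills the width, so the intermediate becomes 4750.00 × 3562.50 — a scale of ×0.8398.
The feature scales with it: height 2424.00 × 0.8398 ≈ 2035.71.

2036 px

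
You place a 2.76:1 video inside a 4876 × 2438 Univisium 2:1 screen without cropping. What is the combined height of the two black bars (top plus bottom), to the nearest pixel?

Since 2.760 > 2.000, the video is width-limited.
That makes the image 1766.67 px tall (4876 / 2.760).
2438 − 1766.67 = 671.33 px of bars.

671 px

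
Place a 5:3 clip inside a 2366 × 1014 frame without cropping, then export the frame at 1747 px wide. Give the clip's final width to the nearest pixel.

At 2366×1014 the clip is height-limited, so width = 1014 × 5/3 ≈ 1690.00 px.
The frame scales by 1747/2366 = 0.7384; 1690.00 × 0.7384 ≈ 1247.86 px.

1248 px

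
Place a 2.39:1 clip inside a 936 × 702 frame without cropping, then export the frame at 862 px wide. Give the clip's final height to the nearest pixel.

In the 936×702 frame the clip fills the width: height = 936 / 2.390 ≈ 391.63 px.
The frame scales by 862/936 = 0.9209; 391.63 × 0.9209 ≈ 360.67 px.

361 px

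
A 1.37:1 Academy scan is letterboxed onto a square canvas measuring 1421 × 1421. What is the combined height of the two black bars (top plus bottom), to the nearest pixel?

384 px

1.37:1 Academy (1.370) > square (1.000), so the scan fills the width.
That makes the image 1037.23 px tall (1421 / 1.370).
1421 − 1037.23 = 383.77 px of bars.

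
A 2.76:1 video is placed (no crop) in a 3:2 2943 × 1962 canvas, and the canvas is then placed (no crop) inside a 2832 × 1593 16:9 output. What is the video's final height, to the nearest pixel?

866 px

Inside the 2943×1962 canvas the video is width-limited at 2943.00 × 1066.30.
Second fit — the 3:2 canvas into 2832×1593 spans the height: 2389.50 × 1593.00 (×0.8119 from 2943×1962).
The video scales with it: height 1066.30 × 0.8119 ≈ 865.76.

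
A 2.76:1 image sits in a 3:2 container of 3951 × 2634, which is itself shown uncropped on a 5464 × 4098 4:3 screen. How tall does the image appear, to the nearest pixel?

2.76:1 in 3951×2634: fills the width, so the image is 3951.00 × 1431.52.
3:2 in 5464×4098: fills the width, so the intermediate becomes 5464.00 × 3642.67 — a scale of ×1.3829.
Applying the same ×1.3829: 1431.52 → 1979.71.

1980 px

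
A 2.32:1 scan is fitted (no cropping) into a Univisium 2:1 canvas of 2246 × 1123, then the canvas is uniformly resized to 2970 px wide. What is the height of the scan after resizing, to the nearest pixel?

1280 px

Fitted into 2246×1123, the scan spans the width; its height is 2246 / 2.320 ≈ 968.10 px.
The frame scales by 2970/2246 = 1.3224; 968.10 × 1.3224 ≈ 1280.17 px.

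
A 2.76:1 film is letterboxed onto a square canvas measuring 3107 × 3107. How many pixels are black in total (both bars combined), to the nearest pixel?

6155823 pixels

Since 2.760 > 1.000, the film is width-limited.
That makes the image 1125.7246 px tall (3107 / 2.760).
3107 − 1125.7246 = 1981.2754 px of bars.
That's 1981.2754 × 3107 ≈ 6155823 black pixels.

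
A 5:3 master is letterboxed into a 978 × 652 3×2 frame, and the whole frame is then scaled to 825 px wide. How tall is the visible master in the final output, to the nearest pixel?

In the 978×652 frame the master fills the width: height = 978 × 3/5 ≈ 586.80 px.
Scaling 978 → 825 is ×0.8436, so the height becomes 586.80 × 0.8436 ≈ 495.00 px.

495 px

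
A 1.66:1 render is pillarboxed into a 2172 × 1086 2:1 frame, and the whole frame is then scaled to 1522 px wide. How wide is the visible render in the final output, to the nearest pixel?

At 2172×1086 the render is height-limited, so width = 1086 × 1.660 ≈ 1802.76 px.
Resizing to 1522 px wide multiplies everything by 0.7007: 1802.76 → 1263.26 px.

1263 px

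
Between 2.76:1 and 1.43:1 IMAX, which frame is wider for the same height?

2.76:1

2.76 and 1.43; 2.76 > 1.43.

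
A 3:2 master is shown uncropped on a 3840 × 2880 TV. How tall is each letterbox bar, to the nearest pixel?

3:2 (1.500) > 4:3 (1.333), so the master fills the width.
The master is 3840 × 2/3 ≈ 2560.00 px tall.
Leftover height: 2880 − 2560.00 = 320.00 px → 160.00 each side.

160 px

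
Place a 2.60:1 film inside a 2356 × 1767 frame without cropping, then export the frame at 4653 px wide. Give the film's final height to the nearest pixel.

In the 2356×1767 frame the film fills the width: height = 2356 / 2.600 ≈ 906.15 px.
Resizing to 4653 px wide multiplies everything by 1.9750: 906.15 → 1789.62 px.

1790 px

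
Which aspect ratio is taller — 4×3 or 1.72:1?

4×3

4×3 = 1.333 and 1.72; 1.72 > 1.333. The smaller width-to-height ratio is the taller frame.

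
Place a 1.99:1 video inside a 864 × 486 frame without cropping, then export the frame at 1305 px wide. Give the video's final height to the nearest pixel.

656 px

At 864×486 the video is width-limited, so height = 864 / 1.990 ≈ 434.17 px.
Resizing to 1305 px wide multiplies everything by 1.5104: 434.17 → 655.78 px.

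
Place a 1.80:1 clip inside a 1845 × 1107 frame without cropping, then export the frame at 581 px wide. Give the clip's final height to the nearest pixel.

Fitted into 1845×1107, the clip spans the width; its height is 1845 / 1.800 ≈ 1025.00 px.
The frame scales by 581/1845 = 0.3149; 1025.00 × 0.3149 ≈ 322.78 px.

323 px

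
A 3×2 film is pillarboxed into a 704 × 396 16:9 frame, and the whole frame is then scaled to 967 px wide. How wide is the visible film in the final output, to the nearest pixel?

816 px

Fitted into 704×396, the film spans the height; its width is 396 × 3/2 ≈ 594.00 px.
Resizing to 967 px wide multiplies everything by 1.3736: 594.00 → 815.91 px.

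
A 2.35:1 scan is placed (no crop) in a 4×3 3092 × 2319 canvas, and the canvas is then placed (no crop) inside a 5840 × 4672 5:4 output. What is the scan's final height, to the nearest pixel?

2485 px

Inside the 3092×2319 canvas the scan is width-limited at 3092.00 × 1315.74.
The 4×3 canvas is width-limited in 5840×4672, giving 5840.00 × 4380.00; scale factor 1.8887.
So the scan's height is 1315.74 × 1.8887 ≈ 2485.11.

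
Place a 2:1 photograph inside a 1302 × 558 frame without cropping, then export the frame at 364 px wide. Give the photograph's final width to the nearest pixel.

In the 1302×558 frame the photograph fills the height: width = 558 × 2/1 ≈ 1116.00 px.
Resizing to 364 px wide multiplies everything by 0.2796: 1116.00 → 312.00 px.

312 px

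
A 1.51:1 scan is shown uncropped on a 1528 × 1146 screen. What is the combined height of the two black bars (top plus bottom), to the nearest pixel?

1.51:1 (1.510) > 4×3 (1.333), so the scan fills the width.
That makes the image 1011.92 px tall (1528 / 1.510).
Black = 1146 − 1011.92 = 134.08 px.

134 px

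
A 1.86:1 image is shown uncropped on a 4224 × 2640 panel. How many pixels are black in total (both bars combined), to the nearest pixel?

1558792 pixels

1.86:1 is wider than 16:10, so it spans the full width.
That makes the image 2270.9677 px tall (4224 / 1.860).
2640 − 2270.9677 = 369.0323 px of bars.
Across the 4224-px span: 369.0323 × 4224 ≈ 1558792 px.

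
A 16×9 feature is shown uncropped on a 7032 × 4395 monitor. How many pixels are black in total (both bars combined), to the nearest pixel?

3090564 pixels

16×9 is wider than 16:10, so it spans the full width.
The feature is 7032 × 9/16 ≈ 3955.5000 px tall.
4395 − 3955.5000 = 439.5000 px of bars.
That's 439.5000 × 7032 ≈ 3090564 black pixels.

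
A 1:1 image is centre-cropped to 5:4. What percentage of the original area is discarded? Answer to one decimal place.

The width stays; only height is cut (since 5:4 is wider than 1:1).
Fraction kept = (1.000)/(1.250) ≈ 80.00%, so 20.00% is lost.

20.0%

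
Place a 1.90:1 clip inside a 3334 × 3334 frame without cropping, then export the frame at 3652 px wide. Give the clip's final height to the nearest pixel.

In the 3334×3334 frame the clip fills the width: height = 3334 / 1.900 ≈ 1754.74 px.
The frame scales by 3652/3334 = 1.0954; 1754.74 × 1.0954 ≈ 1922.11 px.

1922 px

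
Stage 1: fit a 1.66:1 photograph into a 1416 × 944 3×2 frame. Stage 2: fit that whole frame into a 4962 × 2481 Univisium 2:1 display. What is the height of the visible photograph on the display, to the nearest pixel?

2242 px

First fit — 1.66:1 into 1416×944 spans the width: 1416.00 × 853.01.
Second fit — the 3×2 canvas into 4962×2481 spans the height: 3721.50 × 2481.00 (×2.6282 from 1416×944).
Applying the same ×2.6282: 853.01 → 2241.87.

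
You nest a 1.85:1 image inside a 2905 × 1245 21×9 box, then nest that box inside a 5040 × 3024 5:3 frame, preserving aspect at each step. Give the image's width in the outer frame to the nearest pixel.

Inside the 2905×1245 canvas the image is height-limited at 2303.25 × 1245.00.
21×9 in 5040×3024: fills the width, so the intermediate becomes 5040.00 × 2160.00 — a scale of ×1.7349.
Applying the same ×1.7349: 2303.25 → 3996.00.

3996 px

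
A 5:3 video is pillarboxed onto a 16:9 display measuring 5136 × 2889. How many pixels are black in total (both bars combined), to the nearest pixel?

5:3 is narrower than 16:9, so it spans the full height.
The video is 2889 × 5/3 ≈ 4815.0000 px wide.
Black = 5136 − 4815.0000 = 321.0000 px.
Bar area = 321.0000 × 2889 ≈ 927369 px.

927369 pixels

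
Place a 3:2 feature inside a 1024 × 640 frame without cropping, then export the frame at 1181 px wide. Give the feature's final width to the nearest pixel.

1107 px

At 1024×640 the feature is height-limited, so width = 640 × 3/2 ≈ 960.00 px.
Scaling 1024 → 1181 is ×1.1533, so the width becomes 960.00 × 1.1533 ≈ 1107.19 px.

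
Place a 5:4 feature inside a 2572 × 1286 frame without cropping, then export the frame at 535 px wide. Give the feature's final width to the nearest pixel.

In the 2572×1286 frame the feature fills the height: width = 1286 × 5/4 ≈ 1607.50 px.
Resizing to 535 px wide multiplies everything by 0.2080: 1607.50 → 334.38 px.

334 px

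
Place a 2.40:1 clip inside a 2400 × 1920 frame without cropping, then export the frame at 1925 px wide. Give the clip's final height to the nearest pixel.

Fitted into 2400×1920, the clip spans the width; its height is 2400 / 2.400 ≈ 1000.00 px.
Resizing to 1925 px wide multiplies everything by 0.8021: 1000.00 → 802.08 px.

802 px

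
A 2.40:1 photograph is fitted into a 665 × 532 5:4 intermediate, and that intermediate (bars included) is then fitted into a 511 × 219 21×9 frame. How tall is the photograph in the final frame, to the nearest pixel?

2.40:1 in 665×532: fills the width, so the photograph is 665.00 × 277.08.
Second fit — the 5:4 canvas into 511×219 spans the height: 273.75 × 219.00 (×0.4117 from 665×532).
Applying the same ×0.4117: 277.08 → 114.06.

114 px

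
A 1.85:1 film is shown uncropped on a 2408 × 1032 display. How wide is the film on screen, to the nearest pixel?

Since 1.850 < 2.333, the film is height-limited.
Content width = 1032 × 1.850 ≈ 1909.20 px.

1909 px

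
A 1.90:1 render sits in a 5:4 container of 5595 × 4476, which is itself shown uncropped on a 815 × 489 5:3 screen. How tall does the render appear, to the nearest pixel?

322 px

1.90:1 in 5595×4476: fills the width, so the render is 5595.00 × 2944.74.
Second fit — the 5:4 canvas into 815×489 spans the height: 611.25 × 489.00 (×0.1092 from 5595×4476).
The render scales with it: height 2944.74 × 0.1092 ≈ 321.71.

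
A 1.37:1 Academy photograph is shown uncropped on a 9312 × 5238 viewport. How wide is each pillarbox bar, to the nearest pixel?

1068 px

Since 1.370 < 1.778, the photograph is height-limited.
The photograph is 5238 × 1.370 ≈ 7176.06 px wide.
Leftover width: 9312 − 7176.06 = 2135.94 px → 1067.97 each side.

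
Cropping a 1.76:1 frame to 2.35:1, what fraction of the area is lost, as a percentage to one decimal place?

25.1%

Going from 1.76:1 to 2.35:1 means cutting height while keeping width.
Area ratio = (1.760)/(2.350) = 74.89%; the remaining 25.11% is cropped out.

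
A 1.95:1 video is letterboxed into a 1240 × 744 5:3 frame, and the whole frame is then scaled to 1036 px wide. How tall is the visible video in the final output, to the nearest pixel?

At 1240×744 the video is width-limited, so height = 1240 / 1.950 ≈ 635.90 px.
Scaling 1240 → 1036 is ×0.8355, so the height becomes 635.90 × 0.8355 ≈ 531.28 px.

531 px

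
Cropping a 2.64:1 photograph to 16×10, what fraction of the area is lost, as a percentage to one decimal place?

Going from 2.64:1 to 16×10 means cutting width while keeping height.
Fraction kept = (1.600)/(2.640) ≈ 60.61%, so 39.39% is lost.

39.4%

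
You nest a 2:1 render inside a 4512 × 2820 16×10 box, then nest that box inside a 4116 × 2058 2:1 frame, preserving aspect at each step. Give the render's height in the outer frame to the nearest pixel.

1646 px

2:1 in 4512×2820: fills the width, so the render is 4512.00 × 2256.00.
The 16×10 canvas is height-limited in 4116×2058, giving 3292.80 × 2058.00; scale factor 0.7298.
So the render's height is 2256.00 × 0.7298 ≈ 1646.40.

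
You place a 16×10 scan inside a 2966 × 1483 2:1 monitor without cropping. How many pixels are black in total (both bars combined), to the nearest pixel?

879716 pixels

16×10 (1.600) < 2:1 (2.000), so the scan fills the height.
The scan is 1483 × 16/10 ≈ 2372.8000 px wide.
Black = 2966 − 2372.8000 = 593.2000 px.
That's 593.2000 × 1483 ≈ 879716 black pixels.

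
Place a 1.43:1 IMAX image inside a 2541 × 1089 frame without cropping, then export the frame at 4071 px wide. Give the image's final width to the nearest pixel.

2495 px

Fitted into 2541×1089, the image spans the height; its width is 1089 × 1.430 ≈ 1557.27 px.
The frame scales by 4071/2541 = 1.6021; 1557.27 × 1.6021 ≈ 2494.94 px.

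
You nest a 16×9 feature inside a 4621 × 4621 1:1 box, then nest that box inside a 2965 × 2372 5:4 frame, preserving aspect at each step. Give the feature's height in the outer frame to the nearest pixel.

1334 px

First fit — 16×9 into 4621×4621 spans the width: 4621.00 × 2599.31.
The 1:1 canvas is height-limited in 2965×2372, giving 2372.00 × 2372.00; scale factor 0.5133.
So the feature's height is 2599.31 × 0.5133 ≈ 1334.25.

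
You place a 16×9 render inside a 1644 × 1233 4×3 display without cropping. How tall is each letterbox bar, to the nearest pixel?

154 px

Since 1.778 > 1.333, the render is width-limited.
The render is 1644 × 9/16 ≈ 924.75 px tall.
Leftover height: 1233 − 924.75 = 308.25 px → 154.12 each side.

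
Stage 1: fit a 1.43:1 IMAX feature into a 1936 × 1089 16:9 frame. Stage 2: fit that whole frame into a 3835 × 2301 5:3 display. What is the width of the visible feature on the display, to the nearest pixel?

1.43:1 IMAX in 1936×1089: fills the height, so the feature is 1557.27 × 1089.00.
The 16:9 canvas is width-limited in 3835×2301, giving 3835.00 × 2157.19; scale factor 1.9809.
Applying the same ×1.9809: 1557.27 → 3084.78.

3085 px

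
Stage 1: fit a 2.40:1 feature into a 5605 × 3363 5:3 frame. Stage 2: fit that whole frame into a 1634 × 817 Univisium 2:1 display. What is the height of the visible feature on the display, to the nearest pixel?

567 px

2.40:1 in 5605×3363: fills the width, so the feature is 5605.00 × 2335.42.
The 5:3 canvas is height-limited in 1634×817, giving 1361.67 × 817.00; scale factor 0.2429.
Applying the same ×0.2429: 2335.42 → 567.36.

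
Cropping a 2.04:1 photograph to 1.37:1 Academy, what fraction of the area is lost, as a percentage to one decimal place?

Going from 2.04:1 to 1.37:1 Academy means cutting width while keeping height.
(1.370)/(2.040) ≈ 0.672 of the area survives, leaving 32.84% discarded.

32.8%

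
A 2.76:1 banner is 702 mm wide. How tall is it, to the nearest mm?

254 mm

Height = 702 / 2.760 = 254.35.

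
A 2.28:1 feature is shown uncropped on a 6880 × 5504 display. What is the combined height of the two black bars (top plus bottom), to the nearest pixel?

2.28:1 (2.280) > 5:4 (1.250), so the feature fills the width.
Content height = 6880 / 2.280 ≈ 3017.54 px.
Black = 5504 − 3017.54 = 2486.46 px.

2486 px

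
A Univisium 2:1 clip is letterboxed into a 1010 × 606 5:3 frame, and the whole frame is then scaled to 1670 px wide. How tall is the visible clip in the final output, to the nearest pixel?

At 1010×606 the clip is width-limited, so height = 1010 × 1/2 ≈ 505.00 px.
The frame scales by 1670/1010 = 1.6535; 505.00 × 1.6535 ≈ 835.00 px.

835 px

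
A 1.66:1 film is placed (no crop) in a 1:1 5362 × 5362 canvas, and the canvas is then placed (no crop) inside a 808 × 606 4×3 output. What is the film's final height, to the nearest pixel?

First fit — 1.66:1 into 5362×5362 spans the width: 5362.00 × 3230.12.
The 1:1 canvas is height-limited in 808×606, giving 606.00 × 606.00; scale factor 0.1130.
So the film's height is 3230.12 × 0.1130 ≈ 365.06.

365 px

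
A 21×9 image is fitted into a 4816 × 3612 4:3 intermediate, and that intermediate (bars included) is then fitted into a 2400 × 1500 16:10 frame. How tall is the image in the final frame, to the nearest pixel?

21×9 in 4816×3612: fills the width, so the image is 4816.00 × 2064.00.
The 4:3 canvas is height-limited in 2400×1500, giving 2000.00 × 1500.00; scale factor 0.4153.
So the image's height is 2064.00 × 0.4153 ≈ 857.14.

857 px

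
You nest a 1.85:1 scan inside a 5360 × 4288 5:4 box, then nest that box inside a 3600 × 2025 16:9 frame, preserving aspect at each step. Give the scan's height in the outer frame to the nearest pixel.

First fit — 1.85:1 into 5360×4288 spans the width: 5360.00 × 2897.30.
5:4 in 3600×2025: fills the height, so the intermediate becomes 2531.25 × 2025.00 — a scale of ×0.4722.
The scan scales with it: height 2897.30 × 0.4722 ≈ 1368.24.

1368 px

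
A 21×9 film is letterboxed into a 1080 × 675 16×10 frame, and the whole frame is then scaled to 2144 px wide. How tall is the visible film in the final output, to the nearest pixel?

919 px

At 1080×675 the film is width-limited, so height = 1080 × 9/21 ≈ 462.86 px.
Resizing to 2144 px wide multiplies everything by 1.9852: 462.86 → 918.86 px.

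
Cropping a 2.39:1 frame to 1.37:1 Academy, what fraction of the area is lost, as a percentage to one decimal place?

42.7%

1.37:1 Academy is narrower than 2.39:1, so the crop keeps the full height and trims the width.
Fraction kept = (1.370)/(2.390) ≈ 57.32%, so 42.68% is lost.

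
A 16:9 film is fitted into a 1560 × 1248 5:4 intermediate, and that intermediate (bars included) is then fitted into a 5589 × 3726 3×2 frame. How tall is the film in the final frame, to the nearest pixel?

First fit — 16:9 into 1560×1248 spans the width: 1560.00 × 877.50.
Second fit — the 5:4 canvas into 5589×3726 spans the height: 4657.50 × 3726.00 (×2.9856 from 1560×1248).
So the film's height is 877.50 × 2.9856 ≈ 2619.84.

2620 px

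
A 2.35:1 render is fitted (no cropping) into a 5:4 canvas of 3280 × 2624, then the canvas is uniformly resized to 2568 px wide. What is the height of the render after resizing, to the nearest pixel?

In the 3280×2624 frame the render fills the width: height = 3280 / 2.350 ≈ 1395.74 px.
The frame scales by 2568/3280 = 0.7829; 1395.74 × 0.7829 ≈ 1092.77 px.

1093 px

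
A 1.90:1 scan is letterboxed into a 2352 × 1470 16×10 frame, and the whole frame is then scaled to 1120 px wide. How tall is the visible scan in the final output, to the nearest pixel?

Fitted into 2352×1470, the scan spans the width; its height is 2352 / 1.900 ≈ 1237.89 px.
Scaling 2352 → 1120 is ×0.4762, so the height becomes 1237.89 × 0.4762 ≈ 589.47 px.

589 px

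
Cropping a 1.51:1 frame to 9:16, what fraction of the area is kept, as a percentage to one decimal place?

37.3%

Going from 1.51:1 to 9:16 means cutting width while keeping height.
(0.562)/(1.510) ≈ 0.373 of the area survives.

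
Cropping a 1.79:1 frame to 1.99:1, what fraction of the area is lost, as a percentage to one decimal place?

10.1%

Going from 1.79:1 to 1.99:1 means cutting height while keeping width.
Fraction kept = (1.790)/(1.990) ≈ 89.95%, so 10.05% is lost.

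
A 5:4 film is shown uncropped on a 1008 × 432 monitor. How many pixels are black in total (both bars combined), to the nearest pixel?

202176 pixels

5:4 (1.250) < 21:9 (2.333), so the film fills the height.
The film is 432 × 5/4 ≈ 540.0000 px wide.
Black = 1008 − 540.0000 = 468.0000 px.
Bar area = 468.0000 × 432 ≈ 202176 px.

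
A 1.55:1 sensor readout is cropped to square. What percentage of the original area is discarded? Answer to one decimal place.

The height stays; only width is cut (since square is narrower than 1.55:1).
Fraction kept = (1.000)/(1.550) ≈ 64.52%, so 35.48% is lost.

35.5%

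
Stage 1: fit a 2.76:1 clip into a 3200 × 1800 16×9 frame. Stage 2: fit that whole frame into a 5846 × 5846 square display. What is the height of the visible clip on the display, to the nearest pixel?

2.76:1 in 3200×1800: fills the width, so the clip is 3200.00 × 1159.42.
16×9 in 5846×5846: fills the width, so the intermediate becomes 5846.00 × 3288.38 — a scale of ×1.8269.
Applying the same ×1.8269: 1159.42 → 2118.12.

2118 px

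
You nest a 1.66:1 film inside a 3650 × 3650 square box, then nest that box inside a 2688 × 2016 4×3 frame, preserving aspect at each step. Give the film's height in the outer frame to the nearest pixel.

First fit — 1.66:1 into 3650×3650 spans the width: 3650.00 × 2198.80.
The square canvas is height-limited in 2688×2016, giving 2016.00 × 2016.00; scale factor 0.5523.
Applying the same ×0.5523: 2198.80 → 1214.46.

1214 px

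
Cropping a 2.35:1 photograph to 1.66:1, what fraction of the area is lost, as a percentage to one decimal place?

29.4%

Going from 2.35:1 to 1.66:1 means cutting width while keeping height.
Area ratio = (1.660)/(2.350) = 70.64%; the remaining 29.36% is cropped out.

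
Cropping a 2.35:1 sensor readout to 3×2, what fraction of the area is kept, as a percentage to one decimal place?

63.8%

Going from 2.35:1 to 3×2 means cutting width while keeping height.
Fraction kept = (1.500)/(2.350) ≈ 63.83%.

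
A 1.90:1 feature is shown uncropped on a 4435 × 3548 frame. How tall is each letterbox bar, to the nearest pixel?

Since 1.900 > 1.250, the feature is width-limited.
Content height = 4435 / 1.900 ≈ 2334.21 px.
3548 − 2334.21 = 1213.79 px of bars (606.89 each).

607 px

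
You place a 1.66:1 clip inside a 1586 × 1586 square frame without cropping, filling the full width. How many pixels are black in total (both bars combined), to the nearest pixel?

That makes the image 955.4217 px tall (1586 / 1.660).
Leftover height: 1586 − 955.4217 = 630.5783 px.
That's 630.5783 × 1586 ≈ 1000097 black pixels.

1000097 pixels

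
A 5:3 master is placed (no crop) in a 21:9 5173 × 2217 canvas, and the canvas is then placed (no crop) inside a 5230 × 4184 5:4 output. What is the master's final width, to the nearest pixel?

3736 px

First fit — 5:3 into 5173×2217 spans the height: 3695.00 × 2217.00.
The 21:9 canvas is width-limited in 5230×4184, giving 5230.00 × 2241.43; scale factor 1.0110.
So the master's width is 3695.00 × 1.0110 ≈ 3735.71.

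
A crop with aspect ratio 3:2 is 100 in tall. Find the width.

150 in

Width = 100 × 3/2 = 150.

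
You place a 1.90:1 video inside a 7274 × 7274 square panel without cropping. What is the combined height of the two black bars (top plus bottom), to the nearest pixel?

1.90:1 is wider than square, so it spans the full width.
The video is 7274 / 1.900 ≈ 3828.42 px tall.
7274 − 3828.42 = 3445.58 px of bars.

3446 px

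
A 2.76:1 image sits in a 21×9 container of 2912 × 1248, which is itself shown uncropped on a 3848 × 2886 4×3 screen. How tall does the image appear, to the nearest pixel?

1394 px

2.76:1 in 2912×1248: fills the width, so the image is 2912.00 × 1055.07.
21×9 in 3848×2886: fills the width, so the intermediate becomes 3848.00 × 1649.14 — a scale of ×1.3214.
The image scales with it: height 1055.07 × 1.3214 ≈ 1394.20.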